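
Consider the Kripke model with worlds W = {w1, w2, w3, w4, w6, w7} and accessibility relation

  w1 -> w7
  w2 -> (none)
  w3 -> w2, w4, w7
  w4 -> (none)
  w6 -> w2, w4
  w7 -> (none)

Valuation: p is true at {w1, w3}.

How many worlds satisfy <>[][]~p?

3

w1: successors {w7}; [][]~p there: w7:T. ✓
w2: no successors, so <>[][]~p fails. ✗
w3: successors {w2, w4, w7}; [][]~p there: w2:T, w4:T, w7:T. ✓
w4: no successors, so <>[][]~p fails. ✗
w6: successors {w2, w4}; [][]~p there: w2:T, w4:T. ✓
w7: no successors, so <>[][]~p fails. ✗
Satisfying worlds: {w1, w3, w6}.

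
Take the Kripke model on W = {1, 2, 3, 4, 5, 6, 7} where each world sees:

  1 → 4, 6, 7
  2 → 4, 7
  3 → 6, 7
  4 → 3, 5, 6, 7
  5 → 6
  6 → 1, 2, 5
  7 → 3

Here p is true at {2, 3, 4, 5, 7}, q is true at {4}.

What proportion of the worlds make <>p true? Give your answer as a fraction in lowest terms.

6/7

1: successors {4, 6, 7}; p there: 4:T, 6:F, 7:T. ✓
2: successors {4, 7}; p there: 4:T, 7:T. ✓
3: successors {6, 7}; p there: 6:F, 7:T. ✓
4: successors {3, 5, 6, 7}; p there: 3:T, 5:T, 6:F, 7:T. ✓
5: successors {6}; p there: 6:F. ✗
6: successors {1, 2, 5}; p there: 1:F, 2:T, 5:T. ✓
7: successors {3}; p there: 3:T. ✓
That's 6 of 7 worlds, so 6/7.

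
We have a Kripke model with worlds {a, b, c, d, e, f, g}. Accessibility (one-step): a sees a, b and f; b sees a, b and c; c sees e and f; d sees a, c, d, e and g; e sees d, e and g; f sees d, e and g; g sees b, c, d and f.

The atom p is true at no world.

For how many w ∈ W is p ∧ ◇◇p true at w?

0

a: p is F, ◇◇p is F. ✗
b: p is F, ◇◇p is F. ✗
c: p is F, ◇◇p is F. ✗
d: p is F, ◇◇p is F. ✗
e: p is F, ◇◇p is F. ✗
f: p is F, ◇◇p is F. ✗
g: p is F, ◇◇p is F. ✗
Satisfying worlds: ∅.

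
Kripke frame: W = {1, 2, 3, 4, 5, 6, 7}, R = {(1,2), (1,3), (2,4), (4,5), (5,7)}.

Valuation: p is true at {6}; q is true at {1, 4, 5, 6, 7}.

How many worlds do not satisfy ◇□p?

1: successors {2, 3}; □p there: 2:F, 3:T. ✓
2: successors {4}; □p there: 4:F. ✗
3: no successors, so ◇□p fails. ✗
4: successors {5}; □p there: 5:F. ✗
5: successors {7}; □p there: 7:T. ✓
6: no successors, so ◇□p fails. ✗
7: no successors, so ◇□p fails. ✗
Satisfying worlds: {1, 5}.
So ◇□p fails at the other 5 worlds.

5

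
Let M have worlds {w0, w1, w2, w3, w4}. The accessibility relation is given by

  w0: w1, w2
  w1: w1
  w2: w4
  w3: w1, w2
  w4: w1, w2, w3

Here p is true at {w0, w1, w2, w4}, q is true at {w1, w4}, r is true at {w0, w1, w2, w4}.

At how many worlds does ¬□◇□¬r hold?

w0: □◇□¬r is F. ✓
w1: □◇□¬r is F. ✓
w2: □◇□¬r is F. ✓
w3: □◇□¬r is F. ✓
w4: □◇□¬r is F. ✓
Satisfying worlds: {w0, w1, w2, w3, w4}.

5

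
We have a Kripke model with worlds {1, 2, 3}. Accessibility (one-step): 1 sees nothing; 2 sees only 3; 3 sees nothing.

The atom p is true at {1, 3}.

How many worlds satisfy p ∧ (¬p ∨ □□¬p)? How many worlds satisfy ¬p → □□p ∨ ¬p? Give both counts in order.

For p ∧ (¬p ∨ □□¬p):
1: p is T, ¬p ∨ □□¬p is T. ✓
2: p is F, ¬p ∨ □□¬p is T. ✗
3: p is T, ¬p ∨ □□¬p is T. ✓
— 2 worlds.
For ¬p → □□p ∨ ¬p:
1: ¬p is F, □□p ∨ ¬p is T. ✓
2: ¬p is T, □□p ∨ ¬p is T. ✓
3: ¬p is F, □□p ∨ ¬p is T. ✓
— 3 worlds.

2 and 3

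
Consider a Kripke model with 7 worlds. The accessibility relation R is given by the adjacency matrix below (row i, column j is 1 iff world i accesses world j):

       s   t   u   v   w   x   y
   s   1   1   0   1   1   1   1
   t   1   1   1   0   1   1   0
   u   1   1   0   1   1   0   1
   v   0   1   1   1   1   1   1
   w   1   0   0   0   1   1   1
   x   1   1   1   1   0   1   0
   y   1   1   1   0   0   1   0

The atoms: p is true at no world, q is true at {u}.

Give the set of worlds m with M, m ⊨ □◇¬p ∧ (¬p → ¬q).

s: □◇¬p is T, ¬p → ¬q is T. ✓
t: □◇¬p is T, ¬p → ¬q is T. ✓
u: □◇¬p is T, ¬p → ¬q is F. ✗
v: □◇¬p is T, ¬p → ¬q is T. ✓
w: □◇¬p is T, ¬p → ¬q is T. ✓
x: □◇¬p is T, ¬p → ¬q is T. ✓
y: □◇¬p is T, ¬p → ¬q is T. ✓

{s, t, v, w, x, y}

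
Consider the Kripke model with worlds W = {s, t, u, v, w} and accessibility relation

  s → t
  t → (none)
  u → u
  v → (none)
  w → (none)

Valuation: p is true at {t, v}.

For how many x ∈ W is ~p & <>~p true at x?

1

s: ~p is T, <>~p is F. ✗
t: ~p is F, <>~p is F. ✗
u: ~p is T, <>~p is T. ✓
v: ~p is F, <>~p is F. ✗
w: ~p is T, <>~p is F. ✗
Satisfying worlds: {u}.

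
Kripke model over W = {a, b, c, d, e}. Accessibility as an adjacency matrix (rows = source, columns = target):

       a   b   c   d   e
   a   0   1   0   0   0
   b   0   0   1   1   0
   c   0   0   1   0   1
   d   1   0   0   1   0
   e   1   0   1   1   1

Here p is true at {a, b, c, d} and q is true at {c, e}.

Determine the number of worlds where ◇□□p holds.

a: successors {b}; □□p there: b:F. ✗
b: successors {c, d}; □□p there: c:F, d:T. ✓
c: successors {c, e}; □□p there: c:F, e:F. ✗
d: successors {a, d}; □□p there: a:T, d:T. ✓
e: successors {a, c, d, e}; □□p there: a:T, c:F, d:T, e:F. ✓
Satisfying worlds: {b, d, e}.

3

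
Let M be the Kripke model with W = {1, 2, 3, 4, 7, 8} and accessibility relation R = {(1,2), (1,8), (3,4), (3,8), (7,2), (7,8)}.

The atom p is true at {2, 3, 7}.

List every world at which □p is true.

1: successors {2, 8}; p there: 2:T, 8:F. ✗
2: no successors, so □p holds vacuously. ✓
3: successors {4, 8}; p there: 4:F, 8:F. ✗
4: no successors, so □p holds vacuously. ✓
7: successors {2, 8}; p there: 2:T, 8:F. ✗
8: no successors, so □p holds vacuously. ✓

{2, 4, 8}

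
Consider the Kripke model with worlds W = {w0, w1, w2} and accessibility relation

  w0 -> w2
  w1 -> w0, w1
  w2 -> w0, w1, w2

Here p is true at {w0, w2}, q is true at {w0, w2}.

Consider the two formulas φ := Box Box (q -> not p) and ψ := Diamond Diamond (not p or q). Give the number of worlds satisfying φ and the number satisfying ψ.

For Box Box (q -> not p):
w0: successors {w2}; Box (q -> not p) there: w2:F. ✗
w1: successors {w0, w1}; Box (q -> not p) there: w0:F, w1:F. ✗
w2: successors {w0, w1, w2}; Box (q -> not p) there: w0:F, w1:F, w2:F. ✗
— 0 worlds.
For Diamond Diamond (not p or q):
w0: successors {w2}; Diamond (not p or q) there: w2:T. ✓
w1: successors {w0, w1}; Diamond (not p or q) there: w0:T, w1:T. ✓
w2: successors {w0, w1, w2}; Diamond (not p or q) there: w0:T, w1:T, w2:T. ✓
— 3 worlds.

0 and 3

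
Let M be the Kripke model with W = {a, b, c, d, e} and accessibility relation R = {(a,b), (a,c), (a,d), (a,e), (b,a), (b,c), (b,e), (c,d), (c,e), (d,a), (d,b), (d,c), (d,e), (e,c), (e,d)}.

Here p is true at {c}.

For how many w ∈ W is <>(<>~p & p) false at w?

1

a: successors {b, c, d, e}; <>~p & p there: b:F, c:T, d:F, e:F. ✓
b: successors {a, c, e}; <>~p & p there: a:F, c:T, e:F. ✓
c: successors {d, e}; <>~p & p there: d:F, e:F. ✗
d: successors {a, b, c, e}; <>~p & p there: a:F, b:F, c:T, e:F. ✓
e: successors {c, d}; <>~p & p there: c:T, d:F. ✓
Satisfying worlds: {a, b, d, e}.
So <>(<>~p & p) fails at the other 1 world.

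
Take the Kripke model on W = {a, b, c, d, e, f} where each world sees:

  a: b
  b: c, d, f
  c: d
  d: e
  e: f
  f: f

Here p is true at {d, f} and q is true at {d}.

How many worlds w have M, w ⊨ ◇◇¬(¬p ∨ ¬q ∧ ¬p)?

5

a: successors {b}; ◇¬(¬p ∨ ¬q ∧ ¬p) there: b:T. ✓
b: successors {c, d, f}; ◇¬(¬p ∨ ¬q ∧ ¬p) there: c:T, d:F, f:T. ✓
c: successors {d}; ◇¬(¬p ∨ ¬q ∧ ¬p) there: d:F. ✗
d: successors {e}; ◇¬(¬p ∨ ¬q ∧ ¬p) there: e:T. ✓
e: successors {f}; ◇¬(¬p ∨ ¬q ∧ ¬p) there: f:T. ✓
f: successors {f}; ◇¬(¬p ∨ ¬q ∧ ¬p) there: f:T. ✓
Satisfying worlds: {a, b, d, e, f}.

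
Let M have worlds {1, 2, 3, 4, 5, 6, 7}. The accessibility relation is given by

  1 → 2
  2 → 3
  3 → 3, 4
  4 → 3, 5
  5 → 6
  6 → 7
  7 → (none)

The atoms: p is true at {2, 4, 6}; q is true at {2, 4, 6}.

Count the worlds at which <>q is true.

3

1: successors {2}; q there: 2:T. ✓
2: successors {3}; q there: 3:F. ✗
3: successors {3, 4}; q there: 3:F, 4:T. ✓
4: successors {3, 5}; q there: 3:F, 5:F. ✗
5: successors {6}; q there: 6:T. ✓
6: successors {7}; q there: 7:F. ✗
7: no successors, so <>q fails. ✗
Satisfying worlds: {1, 3, 5}.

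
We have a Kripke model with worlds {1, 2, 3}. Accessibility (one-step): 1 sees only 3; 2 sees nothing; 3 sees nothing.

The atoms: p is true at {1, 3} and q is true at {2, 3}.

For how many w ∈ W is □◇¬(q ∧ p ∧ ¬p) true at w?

1: successors {3}; ◇¬(q ∧ p ∧ ¬p) there: 3:F. ✗
2: no successors, so □◇¬(q ∧ p ∧ ¬p) holds vacuously. ✓
3: no successors, so □◇¬(q ∧ p ∧ ¬p) holds vacuously. ✓
Satisfying worlds: {2, 3}.

2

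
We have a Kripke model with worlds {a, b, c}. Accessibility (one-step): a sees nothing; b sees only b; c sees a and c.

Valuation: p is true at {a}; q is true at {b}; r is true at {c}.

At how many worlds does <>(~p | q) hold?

2

a: no successors, so <>(~p | q) fails. ✗
b: successors {b}; ~p | q there: b:T. ✓
c: successors {a, c}; ~p | q there: a:F, c:T. ✓
Satisfying worlds: {b, c}.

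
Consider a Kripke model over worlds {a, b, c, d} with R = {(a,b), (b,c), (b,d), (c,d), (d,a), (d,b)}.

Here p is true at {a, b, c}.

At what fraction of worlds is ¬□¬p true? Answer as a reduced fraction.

a: □¬p is F. ✓
b: □¬p is F. ✓
c: □¬p is T. ✗
d: □¬p is F. ✓
That's 3 of 4 worlds, so 3/4.

3/4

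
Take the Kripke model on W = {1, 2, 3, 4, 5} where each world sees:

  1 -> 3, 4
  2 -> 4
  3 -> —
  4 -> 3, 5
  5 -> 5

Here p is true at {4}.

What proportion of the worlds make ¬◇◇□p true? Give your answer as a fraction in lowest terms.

3/5

1: ◇◇□p is T. ✗
2: ◇◇□p is T. ✗
3: ◇◇□p is F. ✓
4: ◇◇□p is F. ✓
5: ◇◇□p is F. ✓
That's 3 of 5 worlds, so 3/5.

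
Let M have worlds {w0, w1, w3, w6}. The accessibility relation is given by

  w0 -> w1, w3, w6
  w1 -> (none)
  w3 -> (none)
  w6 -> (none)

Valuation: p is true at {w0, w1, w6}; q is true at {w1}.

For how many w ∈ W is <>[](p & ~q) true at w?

1

w0: successors {w1, w3, w6}; [](p & ~q) there: w1:T, w3:T, w6:T. ✓
w1: no successors, so <>[](p & ~q) fails. ✗
w3: no successors, so <>[](p & ~q) fails. ✗
w6: no successors, so <>[](p & ~q) fails. ✗
Satisfying worlds: {w0}.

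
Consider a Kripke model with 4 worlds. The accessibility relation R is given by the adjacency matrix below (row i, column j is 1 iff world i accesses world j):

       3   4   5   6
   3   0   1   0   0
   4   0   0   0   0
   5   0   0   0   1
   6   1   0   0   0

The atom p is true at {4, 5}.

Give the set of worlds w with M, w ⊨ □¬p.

3: successors {4}; ¬p there: 4:F. ✗
4: no successors, so □¬p holds vacuously. ✓
5: successors {6}; ¬p there: 6:T. ✓
6: successors {3}; ¬p there: 3:T. ✓

{4, 5, 6}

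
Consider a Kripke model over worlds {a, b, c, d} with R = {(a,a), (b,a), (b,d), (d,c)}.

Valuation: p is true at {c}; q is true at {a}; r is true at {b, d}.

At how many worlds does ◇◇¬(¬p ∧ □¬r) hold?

a: successors {a}; ◇¬(¬p ∧ □¬r) there: a:F. ✗
b: successors {a, d}; ◇¬(¬p ∧ □¬r) there: a:F, d:T. ✓
c: no successors, so ◇◇¬(¬p ∧ □¬r) fails. ✗
d: successors {c}; ◇¬(¬p ∧ □¬r) there: c:F. ✗
Satisfying worlds: {b}.

1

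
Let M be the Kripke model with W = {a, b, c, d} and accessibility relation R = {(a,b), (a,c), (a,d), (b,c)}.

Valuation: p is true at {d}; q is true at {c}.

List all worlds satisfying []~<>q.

a: successors {b, c, d}; ~<>q there: b:F, c:T, d:T. ✗
b: successors {c}; ~<>q there: c:T. ✓
c: no successors, so []~<>q holds vacuously. ✓
d: no successors, so []~<>q holds vacuously. ✓

{b, c, d}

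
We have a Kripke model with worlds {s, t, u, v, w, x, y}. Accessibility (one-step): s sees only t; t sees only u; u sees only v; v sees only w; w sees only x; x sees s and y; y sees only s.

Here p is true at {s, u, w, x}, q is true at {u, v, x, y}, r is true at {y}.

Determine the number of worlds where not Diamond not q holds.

3

s: Diamond not q is T. ✗
t: Diamond not q is F. ✓
u: Diamond not q is F. ✓
v: Diamond not q is T. ✗
w: Diamond not q is F. ✓
x: Diamond not q is T. ✗
y: Diamond not q is T. ✗
Satisfying worlds: {t, u, w}.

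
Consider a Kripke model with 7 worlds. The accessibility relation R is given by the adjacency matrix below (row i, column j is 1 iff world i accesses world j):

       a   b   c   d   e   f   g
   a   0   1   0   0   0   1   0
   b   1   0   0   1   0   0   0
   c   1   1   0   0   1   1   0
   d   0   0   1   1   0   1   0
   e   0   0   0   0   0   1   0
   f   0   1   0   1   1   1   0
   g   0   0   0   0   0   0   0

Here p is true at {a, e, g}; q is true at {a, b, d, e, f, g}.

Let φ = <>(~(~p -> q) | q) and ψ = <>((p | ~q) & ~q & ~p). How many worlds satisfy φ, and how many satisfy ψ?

For <>(~(~p -> q) | q):
a: successors {b, f}; ~(~p -> q) | q there: b:T, f:T. ✓
b: successors {a, d}; ~(~p -> q) | q there: a:T, d:T. ✓
c: successors {a, b, e, f}; ~(~p -> q) | q there: a:T, b:T, e:T, f:T. ✓
d: successors {c, d, f}; ~(~p -> q) | q there: c:T, d:T, f:T. ✓
e: successors {f}; ~(~p -> q) | q there: f:T. ✓
f: successors {b, d, e, f}; ~(~p -> q) | q there: b:T, d:T, e:T, f:T. ✓
g: no successors, so <>(~(~p -> q) | q) fails. ✗
— 6 worlds.
For <>((p | ~q) & ~q & ~p):
a: successors {b, f}; (p | ~q) & ~q & ~p there: b:F, f:F. ✗
b: successors {a, d}; (p | ~q) & ~q & ~p there: a:F, d:F. ✗
c: successors {a, b, e, f}; (p | ~q) & ~q & ~p there: a:F, b:F, e:F, f:F. ✗
d: successors {c, d, f}; (p | ~q) & ~q & ~p there: c:T, d:F, f:F. ✓
e: successors {f}; (p | ~q) & ~q & ~p there: f:F. ✗
f: successors {b, d, e, f}; (p | ~q) & ~q & ~p there: b:F, d:F, e:F, f:F. ✗
g: no successors, so <>((p | ~q) & ~q & ~p) fails. ✗
— 1 world.

6 and 1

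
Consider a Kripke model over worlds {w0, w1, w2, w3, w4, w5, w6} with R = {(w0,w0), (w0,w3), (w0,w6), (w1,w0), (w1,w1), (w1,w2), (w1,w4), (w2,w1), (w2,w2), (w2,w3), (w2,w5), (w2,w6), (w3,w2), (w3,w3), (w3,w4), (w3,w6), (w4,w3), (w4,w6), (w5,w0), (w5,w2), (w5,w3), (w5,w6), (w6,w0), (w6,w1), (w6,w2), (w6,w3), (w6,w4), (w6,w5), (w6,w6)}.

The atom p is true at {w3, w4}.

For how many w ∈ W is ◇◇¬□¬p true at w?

7

w0: successors {w0, w3, w6}; ◇¬□¬p there: w0:T, w3:T, w6:T. ✓
w1: successors {w0, w1, w2, w4}; ◇¬□¬p there: w0:T, w1:T, w2:T, w4:T. ✓
w2: successors {w1, w2, w3, w5, w6}; ◇¬□¬p there: w1:T, w2:T, w3:T, w5:T, w6:T. ✓
w3: successors {w2, w3, w4, w6}; ◇¬□¬p there: w2:T, w3:T, w4:T, w6:T. ✓
w4: successors {w3, w6}; ◇¬□¬p there: w3:T, w6:T. ✓
w5: successors {w0, w2, w3, w6}; ◇¬□¬p there: w0:T, w2:T, w3:T, w6:T. ✓
w6: successors {w0, w1, w2, w3, w4, w5, w6}; ◇¬□¬p there: w0:T, w1:T, w2:T, w3:T, w4:T, w5:T, w6:T. ✓
Satisfying worlds: {w0, w1, w2, w3, w4, w5, w6}.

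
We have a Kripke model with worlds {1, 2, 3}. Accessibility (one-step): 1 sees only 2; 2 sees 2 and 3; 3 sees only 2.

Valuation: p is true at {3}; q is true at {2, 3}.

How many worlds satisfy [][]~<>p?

0

1: successors {2}; []~<>p there: 2:F. ✗
2: successors {2, 3}; []~<>p there: 2:F, 3:F. ✗
3: successors {2}; []~<>p there: 2:F. ✗
Satisfying worlds: ∅.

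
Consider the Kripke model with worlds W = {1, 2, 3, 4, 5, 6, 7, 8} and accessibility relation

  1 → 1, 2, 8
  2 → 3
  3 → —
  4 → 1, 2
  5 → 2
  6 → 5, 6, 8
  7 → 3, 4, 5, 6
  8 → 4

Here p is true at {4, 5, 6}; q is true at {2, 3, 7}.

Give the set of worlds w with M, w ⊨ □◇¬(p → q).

{3}

1: successors {1, 2, 8}; ◇¬(p → q) there: 1:F, 2:F, 8:T. ✗
2: successors {3}; ◇¬(p → q) there: 3:F. ✗
3: no successors, so □◇¬(p → q) holds vacuously. ✓
4: successors {1, 2}; ◇¬(p → q) there: 1:F, 2:F. ✗
5: successors {2}; ◇¬(p → q) there: 2:F. ✗
6: successors {5, 6, 8}; ◇¬(p → q) there: 5:F, 6:T, 8:T. ✗
7: successors {3, 4, 5, 6}; ◇¬(p → q) there: 3:F, 4:F, 5:F, 6:T. ✗
8: successors {4}; ◇¬(p → q) there: 4:F. ✗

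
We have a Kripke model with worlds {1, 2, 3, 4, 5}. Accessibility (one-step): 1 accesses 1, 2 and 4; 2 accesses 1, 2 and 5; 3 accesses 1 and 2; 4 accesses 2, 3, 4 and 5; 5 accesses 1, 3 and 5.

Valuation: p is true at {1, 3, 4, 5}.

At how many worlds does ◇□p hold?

1: successors {1, 2, 4}; □p there: 1:F, 2:F, 4:F. ✗
2: successors {1, 2, 5}; □p there: 1:F, 2:F, 5:T. ✓
3: successors {1, 2}; □p there: 1:F, 2:F. ✗
4: successors {2, 3, 4, 5}; □p there: 2:F, 3:F, 4:F, 5:T. ✓
5: successors {1, 3, 5}; □p there: 1:F, 3:F, 5:T. ✓
Satisfying worlds: {2, 4, 5}.

3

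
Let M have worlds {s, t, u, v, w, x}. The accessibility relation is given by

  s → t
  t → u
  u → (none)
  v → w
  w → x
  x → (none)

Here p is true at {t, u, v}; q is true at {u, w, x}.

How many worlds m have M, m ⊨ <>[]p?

3

s: successors {t}; []p there: t:T. ✓
t: successors {u}; []p there: u:T. ✓
u: no successors, so <>[]p fails. ✗
v: successors {w}; []p there: w:F. ✗
w: successors {x}; []p there: x:T. ✓
x: no successors, so <>[]p fails. ✗
Satisfying worlds: {s, t, w}.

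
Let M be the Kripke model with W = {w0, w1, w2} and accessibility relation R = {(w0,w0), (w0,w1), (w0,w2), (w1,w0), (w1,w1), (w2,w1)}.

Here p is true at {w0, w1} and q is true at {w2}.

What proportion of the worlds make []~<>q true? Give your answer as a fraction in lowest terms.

1/3

w0: successors {w0, w1, w2}; ~<>q there: w0:F, w1:T, w2:T. ✗
w1: successors {w0, w1}; ~<>q there: w0:F, w1:T. ✗
w2: successors {w1}; ~<>q there: w1:T. ✓
That's 1 of 3 worlds, so 1/3.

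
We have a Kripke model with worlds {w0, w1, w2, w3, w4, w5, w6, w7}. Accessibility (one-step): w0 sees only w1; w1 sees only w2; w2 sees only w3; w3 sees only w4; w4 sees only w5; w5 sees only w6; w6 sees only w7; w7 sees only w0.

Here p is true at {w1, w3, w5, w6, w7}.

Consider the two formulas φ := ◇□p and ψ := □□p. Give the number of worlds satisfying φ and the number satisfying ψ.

5 and 5

For ◇□p:
w0: successors {w1}; □p there: w1:F. ✗
w1: successors {w2}; □p there: w2:T. ✓
w2: successors {w3}; □p there: w3:F. ✗
w3: successors {w4}; □p there: w4:T. ✓
w4: successors {w5}; □p there: w5:T. ✓
w5: successors {w6}; □p there: w6:T. ✓
w6: successors {w7}; □p there: w7:F. ✗
w7: successors {w0}; □p there: w0:T. ✓
— 5 worlds.
For □□p:
w0: successors {w1}; □p there: w1:F. ✗
w1: successors {w2}; □p there: w2:T. ✓
w2: successors {w3}; □p there: w3:F. ✗
w3: successors {w4}; □p there: w4:T. ✓
w4: successors {w5}; □p there: w5:T. ✓
w5: successors {w6}; □p there: w6:T. ✓
w6: successors {w7}; □p there: w7:F. ✗
w7: successors {w0}; □p there: w0:T. ✓
— 5 worlds.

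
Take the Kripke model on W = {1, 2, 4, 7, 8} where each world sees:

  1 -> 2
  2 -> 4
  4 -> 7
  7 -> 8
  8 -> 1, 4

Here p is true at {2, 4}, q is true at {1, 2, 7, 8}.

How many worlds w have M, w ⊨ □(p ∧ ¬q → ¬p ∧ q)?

3

1: successors {2}; p ∧ ¬q → ¬p ∧ q there: 2:T. ✓
2: successors {4}; p ∧ ¬q → ¬p ∧ q there: 4:F. ✗
4: successors {7}; p ∧ ¬q → ¬p ∧ q there: 7:T. ✓
7: successors {8}; p ∧ ¬q → ¬p ∧ q there: 8:T. ✓
8: successors {1, 4}; p ∧ ¬q → ¬p ∧ q there: 1:T, 4:F. ✗
Satisfying worlds: {1, 4, 7}.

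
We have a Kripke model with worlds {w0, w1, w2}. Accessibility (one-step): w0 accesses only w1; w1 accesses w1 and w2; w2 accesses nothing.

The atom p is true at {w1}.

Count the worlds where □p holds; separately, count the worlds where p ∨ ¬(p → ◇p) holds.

2 and 1

For □p:
w0: successors {w1}; p there: w1:T. ✓
w1: successors {w1, w2}; p there: w1:T, w2:F. ✗
w2: no successors, so □p holds vacuously. ✓
— 2 worlds.
For p ∨ ¬(p → ◇p):
w0: p is F, ¬(p → ◇p) is F. ✗
w1: p is T, ¬(p → ◇p) is F. ✓
w2: p is F, ¬(p → ◇p) is F. ✗
— 1 world.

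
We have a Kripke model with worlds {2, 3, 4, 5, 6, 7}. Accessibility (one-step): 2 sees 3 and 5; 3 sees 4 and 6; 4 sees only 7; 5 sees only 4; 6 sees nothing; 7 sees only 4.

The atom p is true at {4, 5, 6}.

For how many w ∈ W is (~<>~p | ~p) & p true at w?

2

2: ~<>~p | ~p is T, p is F. ✗
3: ~<>~p | ~p is T, p is F. ✗
4: ~<>~p | ~p is F, p is T. ✗
5: ~<>~p | ~p is T, p is T. ✓
6: ~<>~p | ~p is T, p is T. ✓
7: ~<>~p | ~p is T, p is F. ✗
Satisfying worlds: {5, 6}.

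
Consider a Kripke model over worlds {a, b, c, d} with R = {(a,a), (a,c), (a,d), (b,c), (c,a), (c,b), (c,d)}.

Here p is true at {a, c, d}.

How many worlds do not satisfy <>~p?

a: successors {a, c, d}; ~p there: a:F, c:F, d:F. ✗
b: successors {c}; ~p there: c:F. ✗
c: successors {a, b, d}; ~p there: a:F, b:T, d:F. ✓
d: no successors, so <>~p fails. ✗
Satisfying worlds: {c}.
So <>~p fails at the other 3 worlds.

3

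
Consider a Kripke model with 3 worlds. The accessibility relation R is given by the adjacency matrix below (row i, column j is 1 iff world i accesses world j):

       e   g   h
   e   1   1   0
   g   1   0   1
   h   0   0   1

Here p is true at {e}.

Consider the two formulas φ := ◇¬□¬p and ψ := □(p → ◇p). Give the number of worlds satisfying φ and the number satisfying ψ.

For ◇¬□¬p:
e: successors {e, g}; ¬□¬p there: e:T, g:T. ✓
g: successors {e, h}; ¬□¬p there: e:T, h:F. ✓
h: successors {h}; ¬□¬p there: h:F. ✗
— 2 worlds.
For □(p → ◇p):
e: successors {e, g}; p → ◇p there: e:T, g:T. ✓
g: successors {e, h}; p → ◇p there: e:T, h:T. ✓
h: successors {h}; p → ◇p there: h:T. ✓
— 3 worlds.

2 and 3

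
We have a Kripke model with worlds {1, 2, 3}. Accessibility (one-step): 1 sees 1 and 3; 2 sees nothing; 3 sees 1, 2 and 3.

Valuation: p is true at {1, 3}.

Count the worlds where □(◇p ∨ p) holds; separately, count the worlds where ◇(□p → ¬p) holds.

2 and 2

For □(◇p ∨ p):
1: successors {1, 3}; ◇p ∨ p there: 1:T, 3:T. ✓
2: no successors, so □(◇p ∨ p) holds vacuously. ✓
3: successors {1, 2, 3}; ◇p ∨ p there: 1:T, 2:F, 3:T. ✗
— 2 worlds.
For ◇(□p → ¬p):
1: successors {1, 3}; □p → ¬p there: 1:F, 3:T. ✓
2: no successors, so ◇(□p → ¬p) fails. ✗
3: successors {1, 2, 3}; □p → ¬p there: 1:F, 2:T, 3:T. ✓
— 2 worlds.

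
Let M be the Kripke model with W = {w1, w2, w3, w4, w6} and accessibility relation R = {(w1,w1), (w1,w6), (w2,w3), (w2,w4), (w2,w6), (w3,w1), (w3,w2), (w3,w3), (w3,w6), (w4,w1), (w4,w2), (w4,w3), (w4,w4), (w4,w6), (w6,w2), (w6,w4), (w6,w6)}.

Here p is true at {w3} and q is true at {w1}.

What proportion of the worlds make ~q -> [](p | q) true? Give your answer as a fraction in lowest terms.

w1: ~q is F, [](p | q) is F. ✓
w2: ~q is T, [](p | q) is F. ✗
w3: ~q is T, [](p | q) is F. ✗
w4: ~q is T, [](p | q) is F. ✗
w6: ~q is T, [](p | q) is F. ✗
That's 1 of 5 worlds, so 1/5.

1/5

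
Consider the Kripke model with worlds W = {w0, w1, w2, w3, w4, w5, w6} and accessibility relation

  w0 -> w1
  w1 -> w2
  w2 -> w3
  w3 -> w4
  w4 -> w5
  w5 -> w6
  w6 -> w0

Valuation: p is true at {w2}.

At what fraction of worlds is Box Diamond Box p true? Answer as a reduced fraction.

w0: successors {w1}; Diamond Box p there: w1:F. ✗
w1: successors {w2}; Diamond Box p there: w2:F. ✗
w2: successors {w3}; Diamond Box p there: w3:F. ✗
w3: successors {w4}; Diamond Box p there: w4:F. ✗
w4: successors {w5}; Diamond Box p there: w5:F. ✗
w5: successors {w6}; Diamond Box p there: w6:F. ✗
w6: successors {w0}; Diamond Box p there: w0:T. ✓
That's 1 of 7 worlds, so 1/7.

1/7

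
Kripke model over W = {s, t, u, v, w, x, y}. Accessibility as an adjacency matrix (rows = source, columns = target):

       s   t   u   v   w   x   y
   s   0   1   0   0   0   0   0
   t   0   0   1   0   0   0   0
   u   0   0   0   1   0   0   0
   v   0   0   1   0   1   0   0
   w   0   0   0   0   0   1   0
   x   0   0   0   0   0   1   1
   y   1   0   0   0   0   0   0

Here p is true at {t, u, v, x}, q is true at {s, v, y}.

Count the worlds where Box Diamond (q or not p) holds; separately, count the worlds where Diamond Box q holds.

4 and 3

For Box Diamond (q or not p):
s: successors {t}; Diamond (q or not p) there: t:F. ✗
t: successors {u}; Diamond (q or not p) there: u:T. ✓
u: successors {v}; Diamond (q or not p) there: v:T. ✓
v: successors {u, w}; Diamond (q or not p) there: u:T, w:F. ✗
w: successors {x}; Diamond (q or not p) there: x:T. ✓
x: successors {x, y}; Diamond (q or not p) there: x:T, y:T. ✓
y: successors {s}; Diamond (q or not p) there: s:F. ✗
— 4 worlds.
For Diamond Box q:
s: successors {t}; Box q there: t:F. ✗
t: successors {u}; Box q there: u:T. ✓
u: successors {v}; Box q there: v:F. ✗
v: successors {u, w}; Box q there: u:T, w:F. ✓
w: successors {x}; Box q there: x:F. ✗
x: successors {x, y}; Box q there: x:F, y:T. ✓
y: successors {s}; Box q there: s:F. ✗
— 3 worlds.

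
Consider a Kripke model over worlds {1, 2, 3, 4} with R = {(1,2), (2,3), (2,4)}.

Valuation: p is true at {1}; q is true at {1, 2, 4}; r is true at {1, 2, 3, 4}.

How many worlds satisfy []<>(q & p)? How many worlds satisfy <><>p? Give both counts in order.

For []<>(q & p):
1: successors {2}; <>(q & p) there: 2:F. ✗
2: successors {3, 4}; <>(q & p) there: 3:F, 4:F. ✗
3: no successors, so []<>(q & p) holds vacuously. ✓
4: no successors, so []<>(q & p) holds vacuously. ✓
— 2 worlds.
For <><>p:
1: successors {2}; <>p there: 2:F. ✗
2: successors {3, 4}; <>p there: 3:F, 4:F. ✗
3: no successors, so <><>p fails. ✗
4: no successors, so <><>p fails. ✗
— 0 worlds.

2 and 0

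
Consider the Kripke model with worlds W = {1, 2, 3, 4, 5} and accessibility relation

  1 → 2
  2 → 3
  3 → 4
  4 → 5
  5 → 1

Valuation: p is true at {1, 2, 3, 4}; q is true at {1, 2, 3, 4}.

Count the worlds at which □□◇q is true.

4

1: successors {2}; □◇q there: 2:T. ✓
2: successors {3}; □◇q there: 3:F. ✗
3: successors {4}; □◇q there: 4:T. ✓
4: successors {5}; □◇q there: 5:T. ✓
5: successors {1}; □◇q there: 1:T. ✓
Satisfying worlds: {1, 3, 4, 5}.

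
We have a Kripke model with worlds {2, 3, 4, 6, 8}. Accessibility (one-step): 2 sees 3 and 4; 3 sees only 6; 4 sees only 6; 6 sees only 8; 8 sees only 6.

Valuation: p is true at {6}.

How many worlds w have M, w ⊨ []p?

3

2: successors {3, 4}; p there: 3:F, 4:F. ✗
3: successors {6}; p there: 6:T. ✓
4: successors {6}; p there: 6:T. ✓
6: successors {8}; p there: 8:F. ✗
8: successors {6}; p there: 6:T. ✓
Satisfying worlds: {3, 4, 8}.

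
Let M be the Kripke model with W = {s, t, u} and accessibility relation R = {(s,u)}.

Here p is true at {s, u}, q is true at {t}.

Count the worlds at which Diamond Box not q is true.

s: successors {u}; Box not q there: u:T. ✓
t: no successors, so Diamond Box not q fails. ✗
u: no successors, so Diamond Box not q fails. ✗
Satisfying worlds: {s}.

1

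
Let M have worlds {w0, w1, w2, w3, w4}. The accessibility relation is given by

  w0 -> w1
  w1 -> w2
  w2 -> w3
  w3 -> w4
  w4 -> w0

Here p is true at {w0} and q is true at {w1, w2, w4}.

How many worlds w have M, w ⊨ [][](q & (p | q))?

w0: successors {w1}; [](q & (p | q)) there: w1:T. ✓
w1: successors {w2}; [](q & (p | q)) there: w2:F. ✗
w2: successors {w3}; [](q & (p | q)) there: w3:T. ✓
w3: successors {w4}; [](q & (p | q)) there: w4:F. ✗
w4: successors {w0}; [](q & (p | q)) there: w0:T. ✓
Satisfying worlds: {w0, w2, w4}.

3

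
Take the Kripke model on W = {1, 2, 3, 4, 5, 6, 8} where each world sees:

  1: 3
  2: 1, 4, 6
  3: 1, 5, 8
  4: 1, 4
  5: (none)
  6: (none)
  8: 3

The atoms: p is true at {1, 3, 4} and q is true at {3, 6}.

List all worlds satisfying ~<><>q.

{1, 5, 6, 8}

1: <><>q is F. ✓
2: <><>q is T. ✗
3: <><>q is T. ✗
4: <><>q is T. ✗
5: <><>q is F. ✓
6: <><>q is F. ✓
8: <><>q is F. ✓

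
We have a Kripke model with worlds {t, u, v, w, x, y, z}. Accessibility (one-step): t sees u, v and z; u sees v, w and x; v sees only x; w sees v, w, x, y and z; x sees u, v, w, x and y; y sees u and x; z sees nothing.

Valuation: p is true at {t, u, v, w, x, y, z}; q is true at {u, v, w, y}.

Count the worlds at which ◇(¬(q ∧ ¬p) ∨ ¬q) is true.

t: successors {u, v, z}; ¬(q ∧ ¬p) ∨ ¬q there: u:T, v:T, z:T. ✓
u: successors {v, w, x}; ¬(q ∧ ¬p) ∨ ¬q there: v:T, w:T, x:T. ✓
v: successors {x}; ¬(q ∧ ¬p) ∨ ¬q there: x:T. ✓
w: successors {v, w, x, y, z}; ¬(q ∧ ¬p) ∨ ¬q there: v:T, w:T, x:T, y:T, z:T. ✓
x: successors {u, v, w, x, y}; ¬(q ∧ ¬p) ∨ ¬q there: u:T, v:T, w:T, x:T, y:T. ✓
y: successors {u, x}; ¬(q ∧ ¬p) ∨ ¬q there: u:T, x:T. ✓
z: no successors, so ◇(¬(q ∧ ¬p) ∨ ¬q) fails. ✗
Satisfying worlds: {t, u, v, w, x, y}.

6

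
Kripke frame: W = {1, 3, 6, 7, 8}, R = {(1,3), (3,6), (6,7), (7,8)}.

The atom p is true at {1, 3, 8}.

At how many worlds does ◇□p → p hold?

3

1: ◇□p is F, p is T. ✓
3: ◇□p is F, p is T. ✓
6: ◇□p is T, p is F. ✗
7: ◇□p is T, p is F. ✗
8: ◇□p is F, p is T. ✓
Satisfying worlds: {1, 3, 8}.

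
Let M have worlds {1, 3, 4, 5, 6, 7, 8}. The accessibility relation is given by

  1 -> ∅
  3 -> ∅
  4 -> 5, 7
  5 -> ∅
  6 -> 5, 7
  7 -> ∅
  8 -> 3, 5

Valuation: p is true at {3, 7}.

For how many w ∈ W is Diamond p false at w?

1: no successors, so Diamond p fails. ✗
3: no successors, so Diamond p fails. ✗
4: successors {5, 7}; p there: 5:F, 7:T. ✓
5: no successors, so Diamond p fails. ✗
6: successors {5, 7}; p there: 5:F, 7:T. ✓
7: no successors, so Diamond p fails. ✗
8: successors {3, 5}; p there: 3:T, 5:F. ✓
Satisfying worlds: {4, 6, 8}.
So Diamond p fails at the other 4 worlds.

4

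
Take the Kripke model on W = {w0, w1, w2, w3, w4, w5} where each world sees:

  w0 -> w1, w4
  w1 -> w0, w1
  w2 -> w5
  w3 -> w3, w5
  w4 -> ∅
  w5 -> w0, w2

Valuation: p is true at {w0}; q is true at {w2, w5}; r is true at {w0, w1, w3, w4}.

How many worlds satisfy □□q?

w0: successors {w1, w4}; □q there: w1:F, w4:T. ✗
w1: successors {w0, w1}; □q there: w0:F, w1:F. ✗
w2: successors {w5}; □q there: w5:F. ✗
w3: successors {w3, w5}; □q there: w3:F, w5:F. ✗
w4: no successors, so □□q holds vacuously. ✓
w5: successors {w0, w2}; □q there: w0:F, w2:T. ✗
Satisfying worlds: {w4}.

1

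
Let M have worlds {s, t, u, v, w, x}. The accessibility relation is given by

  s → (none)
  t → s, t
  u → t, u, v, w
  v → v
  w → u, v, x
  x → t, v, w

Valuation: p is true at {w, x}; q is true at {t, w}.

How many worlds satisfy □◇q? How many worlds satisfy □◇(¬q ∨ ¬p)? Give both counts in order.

For □◇q:
s: no successors, so □◇q holds vacuously. ✓
t: successors {s, t}; ◇q there: s:F, t:T. ✗
u: successors {t, u, v, w}; ◇q there: t:T, u:T, v:F, w:F. ✗
v: successors {v}; ◇q there: v:F. ✗
w: successors {u, v, x}; ◇q there: u:T, v:F, x:T. ✗
x: successors {t, v, w}; ◇q there: t:T, v:F, w:F. ✗
— 1 world.
For □◇(¬q ∨ ¬p):
s: no successors, so □◇(¬q ∨ ¬p) holds vacuously. ✓
t: successors {s, t}; ◇(¬q ∨ ¬p) there: s:F, t:T. ✗
u: successors {t, u, v, w}; ◇(¬q ∨ ¬p) there: t:T, u:T, v:T, w:T. ✓
v: successors {v}; ◇(¬q ∨ ¬p) there: v:T. ✓
w: successors {u, v, x}; ◇(¬q ∨ ¬p) there: u:T, v:T, x:T. ✓
x: successors {t, v, w}; ◇(¬q ∨ ¬p) there: t:T, v:T, w:T. ✓
— 5 worlds.

1 and 5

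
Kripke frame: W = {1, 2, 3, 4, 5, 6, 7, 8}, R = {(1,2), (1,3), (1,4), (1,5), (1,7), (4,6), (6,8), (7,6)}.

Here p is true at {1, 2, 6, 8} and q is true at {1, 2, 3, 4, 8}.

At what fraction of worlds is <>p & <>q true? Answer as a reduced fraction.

1: <>p is T, <>q is T. ✓
2: <>p is F, <>q is F. ✗
3: <>p is F, <>q is F. ✗
4: <>p is T, <>q is F. ✗
5: <>p is F, <>q is F. ✗
6: <>p is T, <>q is T. ✓
7: <>p is T, <>q is F. ✗
8: <>p is F, <>q is F. ✗
That's 2 of 8 worlds, so 2/8 = 1/4.

1/4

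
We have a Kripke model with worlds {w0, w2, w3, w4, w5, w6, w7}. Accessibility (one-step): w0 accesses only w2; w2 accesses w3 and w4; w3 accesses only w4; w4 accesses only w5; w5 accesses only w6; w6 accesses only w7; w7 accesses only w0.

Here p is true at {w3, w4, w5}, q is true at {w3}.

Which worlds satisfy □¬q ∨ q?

w0: □¬q is T, q is F. ✓
w2: □¬q is F, q is F. ✗
w3: □¬q is T, q is T. ✓
w4: □¬q is T, q is F. ✓
w5: □¬q is T, q is F. ✓
w6: □¬q is T, q is F. ✓
w7: □¬q is T, q is F. ✓

{w0, w3, w4, w5, w6, w7}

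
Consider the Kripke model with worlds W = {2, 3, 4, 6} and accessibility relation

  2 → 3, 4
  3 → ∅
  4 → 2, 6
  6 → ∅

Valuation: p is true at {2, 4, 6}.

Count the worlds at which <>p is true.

2

2: successors {3, 4}; p there: 3:F, 4:T. ✓
3: no successors, so <>p fails. ✗
4: successors {2, 6}; p there: 2:T, 6:T. ✓
6: no successors, so <>p fails. ✗
Satisfying worlds: {2, 4}.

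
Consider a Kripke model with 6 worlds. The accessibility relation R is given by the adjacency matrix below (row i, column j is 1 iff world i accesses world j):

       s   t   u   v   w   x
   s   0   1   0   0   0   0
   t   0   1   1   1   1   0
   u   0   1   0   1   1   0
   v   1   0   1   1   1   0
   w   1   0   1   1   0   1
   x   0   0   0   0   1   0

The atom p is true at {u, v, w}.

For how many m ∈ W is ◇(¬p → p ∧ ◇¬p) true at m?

5

s: successors {t}; ¬p → p ∧ ◇¬p there: t:F. ✗
t: successors {t, u, v, w}; ¬p → p ∧ ◇¬p there: t:F, u:T, v:T, w:T. ✓
u: successors {t, v, w}; ¬p → p ∧ ◇¬p there: t:F, v:T, w:T. ✓
v: successors {s, u, v, w}; ¬p → p ∧ ◇¬p there: s:F, u:T, v:T, w:T. ✓
w: successors {s, u, v, x}; ¬p → p ∧ ◇¬p there: s:F, u:T, v:T, x:F. ✓
x: successors {w}; ¬p → p ∧ ◇¬p there: w:T. ✓
Satisfying worlds: {t, u, v, w, x}.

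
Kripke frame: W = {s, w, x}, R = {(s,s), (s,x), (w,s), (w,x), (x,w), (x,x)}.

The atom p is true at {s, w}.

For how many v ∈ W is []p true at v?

s: successors {s, x}; p there: s:T, x:F. ✗
w: successors {s, x}; p there: s:T, x:F. ✗
x: successors {w, x}; p there: w:T, x:F. ✗
Satisfying worlds: ∅.

0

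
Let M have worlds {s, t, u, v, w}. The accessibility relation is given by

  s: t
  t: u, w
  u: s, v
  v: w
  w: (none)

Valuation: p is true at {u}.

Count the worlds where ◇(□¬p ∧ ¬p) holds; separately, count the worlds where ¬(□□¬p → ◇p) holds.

For ◇(□¬p ∧ ¬p):
s: successors {t}; □¬p ∧ ¬p there: t:F. ✗
t: successors {u, w}; □¬p ∧ ¬p there: u:F, w:T. ✓
u: successors {s, v}; □¬p ∧ ¬p there: s:T, v:T. ✓
v: successors {w}; □¬p ∧ ¬p there: w:T. ✓
w: no successors, so ◇(□¬p ∧ ¬p) fails. ✗
— 3 worlds.
For ¬(□□¬p → ◇p):
s: □□¬p → ◇p is T. ✗
t: □□¬p → ◇p is T. ✗
u: □□¬p → ◇p is F. ✓
v: □□¬p → ◇p is F. ✓
w: □□¬p → ◇p is F. ✓
— 3 worlds.

3 and 3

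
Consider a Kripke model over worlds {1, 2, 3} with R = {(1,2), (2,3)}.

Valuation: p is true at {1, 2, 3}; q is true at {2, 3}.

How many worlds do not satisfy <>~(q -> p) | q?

1

1: <>~(q -> p) is F, q is F. ✗
2: <>~(q -> p) is F, q is T. ✓
3: <>~(q -> p) is F, q is T. ✓
Satisfying worlds: {2, 3}.
So <>~(q -> p) | q fails at the other 1 world.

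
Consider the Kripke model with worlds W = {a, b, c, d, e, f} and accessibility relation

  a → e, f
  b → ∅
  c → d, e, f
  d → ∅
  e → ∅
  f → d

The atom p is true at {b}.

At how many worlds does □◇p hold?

3

a: successors {e, f}; ◇p there: e:F, f:F. ✗
b: no successors, so □◇p holds vacuously. ✓
c: successors {d, e, f}; ◇p there: d:F, e:F, f:F. ✗
d: no successors, so □◇p holds vacuously. ✓
e: no successors, so □◇p holds vacuously. ✓
f: successors {d}; ◇p there: d:F. ✗
Satisfying worlds: {b, d, e}.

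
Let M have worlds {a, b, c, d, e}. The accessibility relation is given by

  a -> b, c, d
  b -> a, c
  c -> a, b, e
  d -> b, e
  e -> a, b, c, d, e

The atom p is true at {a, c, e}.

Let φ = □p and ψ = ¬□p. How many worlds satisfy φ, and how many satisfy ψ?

For □p:
a: successors {b, c, d}; p there: b:F, c:T, d:F. ✗
b: successors {a, c}; p there: a:T, c:T. ✓
c: successors {a, b, e}; p there: a:T, b:F, e:T. ✗
d: successors {b, e}; p there: b:F, e:T. ✗
e: successors {a, b, c, d, e}; p there: a:T, b:F, c:T, d:F, e:T. ✗
— 1 world.
For ¬□p:
a: □p is F. ✓
b: □p is T. ✗
c: □p is F. ✓
d: □p is F. ✓
e: □p is F. ✓
— 4 worlds.

1 and 4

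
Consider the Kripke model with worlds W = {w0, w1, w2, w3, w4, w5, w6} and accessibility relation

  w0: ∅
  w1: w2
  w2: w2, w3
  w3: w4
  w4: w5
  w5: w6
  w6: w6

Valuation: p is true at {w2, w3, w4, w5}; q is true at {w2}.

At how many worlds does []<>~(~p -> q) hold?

w0: no successors, so []<>~(~p -> q) holds vacuously. ✓
w1: successors {w2}; <>~(~p -> q) there: w2:F. ✗
w2: successors {w2, w3}; <>~(~p -> q) there: w2:F, w3:F. ✗
w3: successors {w4}; <>~(~p -> q) there: w4:F. ✗
w4: successors {w5}; <>~(~p -> q) there: w5:T. ✓
w5: successors {w6}; <>~(~p -> q) there: w6:T. ✓
w6: successors {w6}; <>~(~p -> q) there: w6:T. ✓
Satisfying worlds: {w0, w4, w5, w6}.

4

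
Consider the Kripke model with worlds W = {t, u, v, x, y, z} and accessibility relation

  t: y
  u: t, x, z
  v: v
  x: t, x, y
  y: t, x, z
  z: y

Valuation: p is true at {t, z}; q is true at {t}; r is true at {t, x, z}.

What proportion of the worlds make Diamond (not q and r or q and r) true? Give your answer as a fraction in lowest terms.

1/2

t: successors {y}; not q and r or q and r there: y:F. ✗
u: successors {t, x, z}; not q and r or q and r there: t:T, x:T, z:T. ✓
v: successors {v}; not q and r or q and r there: v:F. ✗
x: successors {t, x, y}; not q and r or q and r there: t:T, x:T, y:F. ✓
y: successors {t, x, z}; not q and r or q and r there: t:T, x:T, z:T. ✓
z: successors {y}; not q and r or q and r there: y:F. ✗
That's 3 of 6 worlds, so 3/6 = 1/2.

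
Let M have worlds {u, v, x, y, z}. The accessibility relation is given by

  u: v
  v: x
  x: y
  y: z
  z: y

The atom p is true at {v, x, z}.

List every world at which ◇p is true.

u: successors {v}; p there: v:T. ✓
v: successors {x}; p there: x:T. ✓
x: successors {y}; p there: y:F. ✗
y: successors {z}; p there: z:T. ✓
z: successors {y}; p there: y:F. ✗

{u, v, y}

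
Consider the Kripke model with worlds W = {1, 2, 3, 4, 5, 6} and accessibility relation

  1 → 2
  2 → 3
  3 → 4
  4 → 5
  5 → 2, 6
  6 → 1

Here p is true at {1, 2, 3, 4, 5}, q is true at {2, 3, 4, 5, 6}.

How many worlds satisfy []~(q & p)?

1: successors {2}; ~(q & p) there: 2:F. ✗
2: successors {3}; ~(q & p) there: 3:F. ✗
3: successors {4}; ~(q & p) there: 4:F. ✗
4: successors {5}; ~(q & p) there: 5:F. ✗
5: successors {2, 6}; ~(q & p) there: 2:F, 6:T. ✗
6: successors {1}; ~(q & p) there: 1:T. ✓
Satisfying worlds: {6}.

1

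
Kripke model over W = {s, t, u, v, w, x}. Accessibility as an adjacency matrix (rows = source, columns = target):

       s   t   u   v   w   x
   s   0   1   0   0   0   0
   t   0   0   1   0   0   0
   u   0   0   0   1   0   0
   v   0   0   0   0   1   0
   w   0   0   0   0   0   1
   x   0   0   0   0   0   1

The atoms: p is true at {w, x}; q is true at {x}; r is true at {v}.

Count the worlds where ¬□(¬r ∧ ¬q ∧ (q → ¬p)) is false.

s: □(¬r ∧ ¬q ∧ (q → ¬p)) is T. ✗
t: □(¬r ∧ ¬q ∧ (q → ¬p)) is T. ✗
u: □(¬r ∧ ¬q ∧ (q → ¬p)) is F. ✓
v: □(¬r ∧ ¬q ∧ (q → ¬p)) is T. ✗
w: □(¬r ∧ ¬q ∧ (q → ¬p)) is F. ✓
x: □(¬r ∧ ¬q ∧ (q → ¬p)) is F. ✓
Satisfying worlds: {u, w, x}.
So ¬□(¬r ∧ ¬q ∧ (q → ¬p)) fails at the other 3 worlds.

3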